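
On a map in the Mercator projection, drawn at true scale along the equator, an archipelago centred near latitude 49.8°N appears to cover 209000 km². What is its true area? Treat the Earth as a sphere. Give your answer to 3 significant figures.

87100 km²

For Mercator, h = k = sec φ (a conformal cylindrical projection has a single point scale, 1/cos φ).
Areal scale = k² = sec²φ = 1/cos²(49.8°) = 1/0.6455² = 2.400.
True area = apparent / (areal scale) = 209000 / 2.400 ≈ 87100 km².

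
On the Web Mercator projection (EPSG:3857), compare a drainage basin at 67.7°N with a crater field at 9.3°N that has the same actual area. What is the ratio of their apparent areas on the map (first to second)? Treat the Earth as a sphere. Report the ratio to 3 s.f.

Mercator is conformal with k = sec φ, so areal scale = k² = sec²φ.
At 67.7°: sec²(67.7°) = 1/0.3795² = 6.945.
At 9.3°: sec²(9.3°) = 1/0.9869² = 1.027.
Ratio = 6.945/1.027 = cos²(9.3°)/cos²(67.7°) ≈ 6.76.

6.76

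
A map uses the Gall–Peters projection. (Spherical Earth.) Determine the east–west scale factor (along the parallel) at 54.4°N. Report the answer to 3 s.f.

Gall–Peters is a cylindrical equal-area projection with standard parallels at ±45°. A cylindrical equal-area projection with standard parallel φ₀ has meridian scale h = cos φ / cos φ₀ and parallel scale k = cos φ₀ / cos φ (so areas are preserved, h·k = 1).
k = cos 45° / cos 54.4° = 0.7071/0.5821 = 1.215.

1.21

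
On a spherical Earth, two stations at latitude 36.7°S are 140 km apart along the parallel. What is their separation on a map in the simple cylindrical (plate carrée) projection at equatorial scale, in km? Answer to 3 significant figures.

For the equirectangular projection with φ₀ = 0 (plate carrée), h = 1 along meridians and k = sec φ along parallels.
Along the parallel, k = sec 36.7° = 1/0.8018 = 1.247.
Map distance = 140 × 1.247 ≈ 175 km.

175 km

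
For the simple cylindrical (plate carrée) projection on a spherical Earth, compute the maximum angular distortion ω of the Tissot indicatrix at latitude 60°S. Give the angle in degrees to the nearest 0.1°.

38.9°

For the equirectangular projection with φ₀ = 0 (plate carrée), h = 1 along meridians and k = sec φ along parallels.
At 60°: h = 1.000, k = 2.000; principal scales a = 2.000, b = 1.000.
sin(ω/2) = (a − b)/(a + b) = 1.0000/3.000 = 0.3333, so ω = 2 arcsin(0.3333) ≈ 38.9°.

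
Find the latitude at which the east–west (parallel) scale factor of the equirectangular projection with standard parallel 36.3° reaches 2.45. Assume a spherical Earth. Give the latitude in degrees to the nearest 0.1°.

The equidistant cylindrical projection with φ₀ = 36.3° has h = 1 (meridians true) and k = cos φ₀ / cos φ along parallels.
k = cos φ₀ / cos φ = 2.45  ⇒  cos φ = cos 36.3° / 2.45 = 0.3290.
φ = arccos(0.3290) ≈ 70.8°.

70.8°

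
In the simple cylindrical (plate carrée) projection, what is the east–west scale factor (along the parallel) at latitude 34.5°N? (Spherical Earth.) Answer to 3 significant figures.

1.21

Plate carrée maps x = Rλ, y = Rφ. The meridian scale is h = 1 and the parallel scale is k = 1/cos φ = sec φ.
k = 1/cos 34.5° = 1/0.8241 = 1.213.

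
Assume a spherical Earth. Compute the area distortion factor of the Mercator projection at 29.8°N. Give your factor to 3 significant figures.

1.33

The Mercator projection is conformal; its linear scale factor is the same in every direction and equals sec φ = 1/cos φ.
Areal scale = k² = sec²φ = 1/cos²(29.8°) = 1/0.8678² = 1.328.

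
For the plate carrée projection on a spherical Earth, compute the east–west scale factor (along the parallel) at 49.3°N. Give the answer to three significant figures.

1.53

In the plate carrée (x = Rλ, y = Rφ), meridians are true-scale (h = 1) and parallels are stretched by k = sec φ.
k = 1/cos 49.3° = 1/0.6521 = 1.534.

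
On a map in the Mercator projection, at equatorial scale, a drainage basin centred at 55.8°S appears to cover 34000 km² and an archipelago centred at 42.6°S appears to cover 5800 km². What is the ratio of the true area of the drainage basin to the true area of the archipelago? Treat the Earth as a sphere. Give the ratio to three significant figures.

Mercator's areal exaggeration is sec²φ; hence true area = (apparent area) · cos²φ.
True area of drainage basin: 34000 × cos²(55.8°) = 34000 × 0.3159 = 10740 km².
True area of archipelago: 5800 × cos²(42.6°) = 5800 × 0.5418 = 3143 km².
Ratio = 10740 / 3143 ≈ 3.42.

3.42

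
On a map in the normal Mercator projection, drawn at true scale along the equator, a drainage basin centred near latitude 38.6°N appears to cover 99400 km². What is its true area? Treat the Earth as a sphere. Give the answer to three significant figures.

60700 km²

For Mercator, h = k = sec φ (a conformal cylindrical projection has a single point scale, 1/cos φ).
Areal scale = k² = sec²φ = 1/cos²(38.6°) = 1/0.7815² = 1.637.
True area = apparent / (areal scale) = 99400 / 1.637 ≈ 60700 km².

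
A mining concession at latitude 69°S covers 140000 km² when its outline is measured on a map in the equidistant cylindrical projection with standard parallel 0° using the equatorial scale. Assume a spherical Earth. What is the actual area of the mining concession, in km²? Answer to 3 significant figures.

In the plate carrée (x = Rλ, y = Rφ), meridians are true-scale (h = 1) and parallels are stretched by k = sec φ.
Areal scale = h·k = 1 × sec φ; at 69°, h = 1.000, k = 2.790, so h·k = 2.790.
True area = apparent / (areal scale) = 140000 / 2.790 ≈ 50200 km².

50200 km²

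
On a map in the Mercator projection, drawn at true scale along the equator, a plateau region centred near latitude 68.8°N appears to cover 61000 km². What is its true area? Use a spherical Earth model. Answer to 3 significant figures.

For Mercator, h = k = sec φ (a conformal cylindrical projection has a single point scale, 1/cos φ).
Areal scale = k² = sec²φ = 1/cos²(68.8°) = 1/0.3616² = 7.647.
True area = apparent / (areal scale) = 61000 / 7.647 ≈ 7980 km².

7980 km²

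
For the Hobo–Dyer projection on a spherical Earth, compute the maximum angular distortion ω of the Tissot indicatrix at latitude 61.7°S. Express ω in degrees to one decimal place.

Hobo–Dyer is a cylindrical equal-area projection with standard parallels at ±37.5°. For cylindrical equal-area with standard parallel φ₀, h = cos φ / cos φ₀ and k = cos φ₀ / cos φ, so h·k = 1.
At 61.7°: h = 0.5976, k = 1.673; principal scales a = 1.673, b = 0.5976.
sin(ω/2) = (a − b)/(a + b) = 1.076/2.271 = 0.4737, so ω = 2 arcsin(0.4737) ≈ 56.6°.

56.6°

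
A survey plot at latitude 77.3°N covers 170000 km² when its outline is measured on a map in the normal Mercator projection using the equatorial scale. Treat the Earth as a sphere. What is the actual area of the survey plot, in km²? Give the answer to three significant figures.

8220 km²

Mercator is conformal, so the point scale is isotropic: h = k = sec φ = 1/cos φ.
Areal scale = k² = sec²φ = 1/cos²(77.3°) = 1/0.2198² = 20.69.
True area = apparent / (areal scale) = 170000 / 20.69 ≈ 8220 km².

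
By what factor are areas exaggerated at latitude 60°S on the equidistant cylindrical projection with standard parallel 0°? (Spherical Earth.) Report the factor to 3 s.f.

In the plate carrée (x = Rλ, y = Rφ), meridians are true-scale (h = 1) and parallels are stretched by k = sec φ.
Areal scale = h·k = 1 × sec φ; at 60°, h = 1.000, k = 2.000, so h·k = 2.000.

2.00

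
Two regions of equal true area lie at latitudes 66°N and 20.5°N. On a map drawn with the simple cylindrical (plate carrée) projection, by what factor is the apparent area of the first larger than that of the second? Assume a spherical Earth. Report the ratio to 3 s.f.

2.30

Plate carrée maps x = Rλ, y = Rφ. The meridian scale is h = 1 and the parallel scale is k = 1/cos φ = sec φ.
Areal scale at 66°: h·k = 1.000 × 2.459 = 2.459.
Areal scale at 20.5°: h·k = 1.000 × 1.068 = 1.068.
Ratio = 2.459/1.068 ≈ 2.30.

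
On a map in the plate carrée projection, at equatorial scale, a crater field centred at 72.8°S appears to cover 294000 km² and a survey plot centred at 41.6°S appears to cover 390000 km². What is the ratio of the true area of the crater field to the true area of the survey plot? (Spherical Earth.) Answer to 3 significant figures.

Plate carrée has h = 1 and k = sec φ, giving areal scale sec φ; true area = (apparent area) · cos φ.
True area of crater field: 294000 × cos(72.8°) = 294000 × 0.2957 = 86940 km².
True area of survey plot: 390000 × cos(41.6°) = 390000 × 0.7478 = 291600 km².
Ratio = 86940 / 291600 ≈ 0.298.

0.298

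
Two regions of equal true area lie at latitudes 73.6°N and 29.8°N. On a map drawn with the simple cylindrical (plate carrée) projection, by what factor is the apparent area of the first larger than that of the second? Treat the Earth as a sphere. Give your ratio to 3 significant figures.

3.07

For the equirectangular projection with φ₀ = 0 (plate carrée), h = 1 along meridians and k = sec φ along parallels.
Areal scale at 73.6°: h·k = 1.000 × 3.542 = 3.542.
Areal scale at 29.8°: h·k = 1.000 × 1.152 = 1.152.
Ratio = 3.542/1.152 ≈ 3.07.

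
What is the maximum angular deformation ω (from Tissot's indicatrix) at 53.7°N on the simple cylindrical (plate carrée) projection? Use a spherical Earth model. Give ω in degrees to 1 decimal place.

29.7°

For the equirectangular projection with φ₀ = 0 (plate carrée), h = 1 along meridians and k = sec φ along parallels.
At 53.7°: h = 1.000, k = 1.689; principal scales a = 1.689, b = 1.000.
sin(ω/2) = (a − b)/(a + b) = 0.6892/2.689 = 0.2563, so ω = 2 arcsin(0.2563) ≈ 29.7°.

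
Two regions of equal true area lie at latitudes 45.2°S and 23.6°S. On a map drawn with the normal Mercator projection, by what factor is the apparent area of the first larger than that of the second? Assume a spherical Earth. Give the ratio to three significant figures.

1.69

On Mercator, area is exaggerated by sec²φ = 1/cos²φ.
At 45.2°: sec²(45.2°) = 1/0.7046² = 2.014.
At 23.6°: sec²(23.6°) = 1/0.9164² = 1.191.
Ratio = 2.014/1.191 = cos²(23.6°)/cos²(45.2°) ≈ 1.69.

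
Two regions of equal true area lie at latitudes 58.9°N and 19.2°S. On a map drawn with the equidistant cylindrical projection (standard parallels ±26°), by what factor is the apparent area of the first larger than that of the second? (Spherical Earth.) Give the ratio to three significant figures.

The equidistant cylindrical projection with φ₀ = 26° has h = 1 (meridians true) and k = cos φ₀ / cos φ along parallels.
Areal scale at 58.9°: h·k = 1.000 × 1.740 = 1.740.
Areal scale at 19.2°: h·k = 1.000 × 0.9517 = 0.9517.
Ratio = 1.740/0.9517 ≈ 1.83.

1.83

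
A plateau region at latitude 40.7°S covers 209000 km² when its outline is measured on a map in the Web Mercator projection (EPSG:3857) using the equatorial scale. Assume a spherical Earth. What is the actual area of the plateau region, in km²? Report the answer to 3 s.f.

120000 km²

For Mercator, h = k = sec φ (a conformal cylindrical projection has a single point scale, 1/cos φ).
Areal scale = k² = sec²φ = 1/cos²(40.7°) = 1/0.7581² = 1.740.
True area = apparent / (areal scale) = 209000 / 1.740 ≈ 120000 km².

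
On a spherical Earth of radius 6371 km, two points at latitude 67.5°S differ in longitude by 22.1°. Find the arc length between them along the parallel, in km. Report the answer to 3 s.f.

Arc length along a parallel = R cos φ · Δλ (with Δλ in radians).
= 6371 × cos 67.5° × (22.1° × π/180) = 6371 × 0.3827 × 0.3857 ≈ 940 km.

940 km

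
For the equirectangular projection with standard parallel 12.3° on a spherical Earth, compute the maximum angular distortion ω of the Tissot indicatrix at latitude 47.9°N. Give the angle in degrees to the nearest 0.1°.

21.5°

In the equirectangular projection with standard parallel φ₀ = 12.3° (x = Rλ cos φ₀, y = Rφ), meridians are true-scale (h = 1) and the parallel scale is k = cos φ₀ / cos φ.
At 47.9°: h = 1.000, k = 1.457; principal scales a = 1.457, b = 1.000.
sin(ω/2) = (a − b)/(a + b) = 0.4573/2.457 = 0.1861, so ω = 2 arcsin(0.1861) ≈ 21.5°.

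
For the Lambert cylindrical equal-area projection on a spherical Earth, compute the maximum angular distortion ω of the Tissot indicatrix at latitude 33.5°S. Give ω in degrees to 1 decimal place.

The Lambert cylindrical equal-area projection is the cylindrical equal-area projection with its standard parallel at the equator (φ₀ = 0). A cylindrical equal-area projection with standard parallel φ₀ has meridian scale h = cos φ / cos φ₀ and parallel scale k = cos φ₀ / cos φ (so areas are preserved, h·k = 1).
At 33.5°: h = 0.8339, k = 1.199; principal scales a = 1.199, b = 0.8339.
sin(ω/2) = (a − b)/(a + b) = 0.3653/2.033 = 0.1797, so ω = 2 arcsin(0.1797) ≈ 20.7°.

20.7°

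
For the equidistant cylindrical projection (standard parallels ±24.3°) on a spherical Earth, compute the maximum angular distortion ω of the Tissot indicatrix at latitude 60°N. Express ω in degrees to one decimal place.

33.9°

The equidistant cylindrical projection with φ₀ = 24.3° has h = 1 (meridians true) and k = cos φ₀ / cos φ along parallels.
At 60°: h = 1.000, k = 1.823; principal scales a = 1.823, b = 1.000.
sin(ω/2) = (a − b)/(a + b) = 0.8228/2.823 = 0.2915, so ω = 2 arcsin(0.2915) ≈ 33.9°.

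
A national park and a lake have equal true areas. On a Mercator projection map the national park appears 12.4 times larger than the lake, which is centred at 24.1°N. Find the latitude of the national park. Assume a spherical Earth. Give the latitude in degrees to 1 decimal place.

On Mercator, (apparent₁)/(apparent₂) = sec²φ₁ / sec²φ₂ when true areas are equal.
cos²φ₂ / cos²φ₁ = 12.4  ⇒  cos φ₁ = cos 24.1° / √12.4 = 0.9128/3.521 = 0.2592.
φ₁ = arccos(0.2592) ≈ 75.0°.

75.0°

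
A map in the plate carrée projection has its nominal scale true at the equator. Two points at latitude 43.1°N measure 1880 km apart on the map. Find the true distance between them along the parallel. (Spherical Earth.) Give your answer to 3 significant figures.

Plate carrée maps x = Rλ, y = Rφ. The meridian scale is h = 1 and the parallel scale is k = 1/cos φ = sec φ.
Along the parallel at 43.1°, map distances are exaggerated by k = sec 43.1° = 1.370.
True distance = 1880 / 1.370 = 1880 × cos 43.1° ≈ 1370 km.

1370 km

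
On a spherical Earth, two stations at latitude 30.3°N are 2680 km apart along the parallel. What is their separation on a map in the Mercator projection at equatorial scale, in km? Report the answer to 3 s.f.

Mercator is conformal, so the point scale is isotropic: h = k = sec φ = 1/cos φ.
Along the parallel, k = sec 30.3° = 1/0.8634 = 1.158.
Map distance = 2680 × 1.158 ≈ 3100 km.

3100 km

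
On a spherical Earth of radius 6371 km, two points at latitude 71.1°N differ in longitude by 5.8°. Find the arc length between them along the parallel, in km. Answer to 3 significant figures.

209 km

Arc length along a parallel = R cos φ · Δλ (with Δλ in radians).
= 6371 × cos 71.1° × (5.8° × π/180) = 6371 × 0.3239 × 0.1012 ≈ 209 km.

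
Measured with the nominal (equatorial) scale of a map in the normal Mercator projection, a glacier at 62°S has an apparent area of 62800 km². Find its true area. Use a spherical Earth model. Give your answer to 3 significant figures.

13800 km²

For Mercator, h = k = sec φ (a conformal cylindrical projection has a single point scale, 1/cos φ).
Areal scale = k² = sec²φ = 1/cos²(62°) = 1/0.4695² = 4.537.
True area = apparent / (areal scale) = 62800 / 4.537 ≈ 13800 km².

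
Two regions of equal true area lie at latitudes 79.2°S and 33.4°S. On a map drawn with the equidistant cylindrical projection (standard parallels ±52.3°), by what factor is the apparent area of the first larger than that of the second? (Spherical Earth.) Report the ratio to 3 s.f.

4.46

With standard parallel φ₀ = 52.3°, the equirectangular projection gives x = Rλ cos φ₀, y = Rφ, so h = 1 and k = cos 52.3° / cos φ.
Areal scale at 79.2°: h·k = 1.000 × 3.264 = 3.264.
Areal scale at 33.4°: h·k = 1.000 × 0.7325 = 0.7325.
Ratio = 3.264/0.7325 ≈ 4.46.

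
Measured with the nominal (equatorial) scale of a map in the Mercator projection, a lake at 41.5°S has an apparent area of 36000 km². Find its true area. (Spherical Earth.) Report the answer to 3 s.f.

20200 km²

Mercator is conformal, so the point scale is isotropic: h = k = sec φ = 1/cos φ.
Areal scale = k² = sec²φ = 1/cos²(41.5°) = 1/0.7490² = 1.783.
True area = apparent / (areal scale) = 36000 / 1.783 ≈ 20200 km².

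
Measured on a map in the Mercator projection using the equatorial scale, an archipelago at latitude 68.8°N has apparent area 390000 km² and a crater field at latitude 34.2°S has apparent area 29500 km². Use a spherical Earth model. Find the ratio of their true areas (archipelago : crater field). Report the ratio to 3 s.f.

Mercator's areal exaggeration is sec²φ; hence true area = (apparent area) · cos²φ.
True area of archipelago: 390000 × cos²(68.8°) = 390000 × 0.1308 = 51000 km².
True area of crater field: 29500 × cos²(34.2°) = 29500 × 0.6841 = 20180 km².
Ratio = 51000 / 20180 ≈ 2.53.

2.53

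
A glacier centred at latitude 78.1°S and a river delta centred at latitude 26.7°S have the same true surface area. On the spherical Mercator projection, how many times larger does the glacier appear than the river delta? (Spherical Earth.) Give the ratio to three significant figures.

On Mercator, area is exaggerated by sec²φ = 1/cos²φ.
At 78.1°: sec²(78.1°) = 1/0.2062² = 23.52.
At 26.7°: sec²(26.7°) = 1/0.8934² = 1.253.
Ratio = 23.52/1.253 = cos²(26.7°)/cos²(78.1°) ≈ 18.8.

18.8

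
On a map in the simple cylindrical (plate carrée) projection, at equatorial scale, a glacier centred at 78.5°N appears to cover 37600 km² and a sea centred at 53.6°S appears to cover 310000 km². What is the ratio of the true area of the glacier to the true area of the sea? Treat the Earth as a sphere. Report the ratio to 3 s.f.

0.0407

On the plate carrée, areal scale = h·k = 1 × sec φ, so true area = apparent × cos φ.
True area of glacier: 37600 × cos(78.5°) = 37600 × 0.1994 = 7496 km².
True area of sea: 310000 × cos(53.6°) = 310000 × 0.5934 = 184000 km².
Ratio = 7496 / 184000 ≈ 0.0407.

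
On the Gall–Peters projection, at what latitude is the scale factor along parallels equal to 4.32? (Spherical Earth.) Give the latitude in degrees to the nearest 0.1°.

80.6°

Gall–Peters is a cylindrical equal-area projection with standard parallels at ±45°. A cylindrical equal-area projection with standard parallel φ₀ has meridian scale h = cos φ / cos φ₀ and parallel scale k = cos φ₀ / cos φ (so areas are preserved, h·k = 1).
k = cos φ₀ / cos φ = 4.32  ⇒  cos φ = cos 45° / 4.32 = 0.1637.
φ = arccos(0.1637) ≈ 80.6°.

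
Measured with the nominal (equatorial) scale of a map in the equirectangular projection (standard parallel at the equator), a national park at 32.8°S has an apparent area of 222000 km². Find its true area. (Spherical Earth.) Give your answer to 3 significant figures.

187000 km²

Plate carrée maps x = Rλ, y = Rφ. The meridian scale is h = 1 and the parallel scale is k = 1/cos φ = sec φ.
Areal scale = h·k = 1 × sec φ; at 32.8°, h = 1.000, k = 1.190, so h·k = 1.190.
True area = apparent / (areal scale) = 222000 / 1.190 ≈ 187000 km².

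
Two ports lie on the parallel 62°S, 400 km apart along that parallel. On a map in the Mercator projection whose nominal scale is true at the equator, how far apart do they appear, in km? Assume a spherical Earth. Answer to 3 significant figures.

852 km

For Mercator, h = k = sec φ (a conformal cylindrical projection has a single point scale, 1/cos φ).
Along the parallel, k = sec 62° = 1/0.4695 = 2.130.
Map distance = 400 × 2.130 ≈ 852 km.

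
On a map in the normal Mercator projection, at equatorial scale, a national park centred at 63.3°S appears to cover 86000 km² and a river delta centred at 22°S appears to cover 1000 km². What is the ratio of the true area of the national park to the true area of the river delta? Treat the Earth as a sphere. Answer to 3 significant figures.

20.2

Mercator's areal exaggeration is sec²φ; hence true area = (apparent area) · cos²φ.
True area of national park: 86000 × cos²(63.3°) = 86000 × 0.2019 = 17360 km².
True area of river delta: 1000 × cos²(22°) = 1000 × 0.8597 = 859.7 km².
Ratio = 17360 / 859.7 ≈ 20.2.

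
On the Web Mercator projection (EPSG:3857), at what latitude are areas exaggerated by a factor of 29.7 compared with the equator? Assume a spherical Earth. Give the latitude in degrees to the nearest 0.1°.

Mercator areal scale is sec²φ.
sec²φ = 29.7  ⇒  cos²φ = 0.03367  ⇒  cos φ = 0.1835.
φ = arccos(0.1835) ≈ 79.4°.

79.4°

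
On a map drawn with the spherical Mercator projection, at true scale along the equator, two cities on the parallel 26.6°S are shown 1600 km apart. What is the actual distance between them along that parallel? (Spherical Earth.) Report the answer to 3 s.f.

For Mercator, h = k = sec φ (a conformal cylindrical projection has a single point scale, 1/cos φ).
Along the parallel at 26.6°, map distances are exaggerated by k = sec 26.6° = 1.118.
True distance = 1600 / 1.118 = 1600 × cos 26.6° ≈ 1430 km.

1430 km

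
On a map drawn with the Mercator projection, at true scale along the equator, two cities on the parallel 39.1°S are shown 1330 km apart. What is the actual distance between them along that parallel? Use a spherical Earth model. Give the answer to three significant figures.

Mercator is conformal, so the point scale is isotropic: h = k = sec φ = 1/cos φ.
Along the parallel at 39.1°, map distances are exaggerated by k = sec 39.1° = 1.289.
True distance = 1330 / 1.289 = 1330 × cos 39.1° ≈ 1030 km.

1030 km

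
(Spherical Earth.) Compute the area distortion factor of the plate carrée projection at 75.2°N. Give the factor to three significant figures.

3.91

In the plate carrée (x = Rλ, y = Rφ), meridians are true-scale (h = 1) and parallels are stretched by k = sec φ.
Areal scale = h·k = 1 × sec φ; at 75.2°, h = 1.000, k = 3.915, so h·k = 3.915.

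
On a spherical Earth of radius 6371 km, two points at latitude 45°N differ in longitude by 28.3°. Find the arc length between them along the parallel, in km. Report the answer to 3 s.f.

2230 km

Arc length along a parallel = R cos φ · Δλ (with Δλ in radians).
= 6371 × cos 45° × (28.3° × π/180) = 6371 × 0.7071 × 0.4939 ≈ 2230 km.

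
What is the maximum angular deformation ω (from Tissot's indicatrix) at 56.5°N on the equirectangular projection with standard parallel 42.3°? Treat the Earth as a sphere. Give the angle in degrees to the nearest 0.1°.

16.7°

The equidistant cylindrical projection with φ₀ = 42.3° has h = 1 (meridians true) and k = cos φ₀ / cos φ along parallels.
At 56.5°: h = 1.000, k = 1.340; principal scales a = 1.340, b = 1.000.
sin(ω/2) = (a − b)/(a + b) = 0.3401/2.340 = 0.1453, so ω = 2 arcsin(0.1453) ≈ 16.7°.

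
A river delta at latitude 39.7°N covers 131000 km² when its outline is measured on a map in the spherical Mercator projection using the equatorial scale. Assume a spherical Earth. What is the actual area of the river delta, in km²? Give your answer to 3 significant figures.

Mercator is conformal, so the point scale is isotropic: h = k = sec φ = 1/cos φ.
Areal scale = k² = sec²φ = 1/cos²(39.7°) = 1/0.7694² = 1.689.
True area = apparent / (areal scale) = 131000 / 1.689 ≈ 77500 km².

77500 km²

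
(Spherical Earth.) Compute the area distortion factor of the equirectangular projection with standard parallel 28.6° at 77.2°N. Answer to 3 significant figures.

3.96

In the equirectangular projection with standard parallel φ₀ = 28.6° (x = Rλ cos φ₀, y = Rφ), meridians are true-scale (h = 1) and the parallel scale is k = cos φ₀ / cos φ.
Areal scale = h·k = 1 × cos φ₀ / cos φ; at 77.2°, h = 1.000, k = 3.963, so h·k = 3.963.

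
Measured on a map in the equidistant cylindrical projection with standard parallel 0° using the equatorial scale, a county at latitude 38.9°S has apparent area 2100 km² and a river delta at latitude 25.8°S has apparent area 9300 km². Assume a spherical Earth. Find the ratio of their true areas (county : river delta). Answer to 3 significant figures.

0.195

On the plate carrée, areal scale = h·k = 1 × sec φ, so true area = apparent × cos φ.
True area of county: 2100 × cos(38.9°) = 2100 × 0.7782 = 1634 km².
True area of river delta: 9300 × cos(25.8°) = 9300 × 0.9003 = 8373 km².
Ratio = 1634 / 8373 ≈ 0.195.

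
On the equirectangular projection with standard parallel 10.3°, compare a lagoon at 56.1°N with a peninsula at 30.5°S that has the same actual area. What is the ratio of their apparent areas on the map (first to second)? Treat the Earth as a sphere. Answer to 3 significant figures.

1.54

The equidistant cylindrical projection with φ₀ = 10.3° has h = 1 (meridians true) and k = cos φ₀ / cos φ along parallels.
Areal scale at 56.1°: h·k = 1.000 × 1.764 = 1.764.
Areal scale at 30.5°: h·k = 1.000 × 1.142 = 1.142.
Ratio = 1.764/1.142 ≈ 1.54.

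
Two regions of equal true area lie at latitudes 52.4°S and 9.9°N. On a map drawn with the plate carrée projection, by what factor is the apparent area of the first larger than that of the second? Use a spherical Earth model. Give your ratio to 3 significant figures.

1.61

For the equirectangular projection with φ₀ = 0 (plate carrée), h = 1 along meridians and k = sec φ along parallels.
Areal scale at 52.4°: h·k = 1.000 × 1.639 = 1.639.
Areal scale at 9.9°: h·k = 1.000 × 1.015 = 1.015.
Ratio = 1.639/1.015 ≈ 1.61.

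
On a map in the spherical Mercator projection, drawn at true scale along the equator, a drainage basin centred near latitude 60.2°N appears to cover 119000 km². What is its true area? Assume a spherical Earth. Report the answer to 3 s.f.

29400 km²

For Mercator, h = k = sec φ (a conformal cylindrical projection has a single point scale, 1/cos φ).
Areal scale = k² = sec²φ = 1/cos²(60.2°) = 1/0.4970² = 4.049.
True area = apparent / (areal scale) = 119000 / 4.049 ≈ 29400 km².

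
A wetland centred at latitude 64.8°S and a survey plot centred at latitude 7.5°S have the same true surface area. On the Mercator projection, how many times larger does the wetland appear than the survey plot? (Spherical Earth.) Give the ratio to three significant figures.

Mercator areal scale is sec²φ.
At 64.8°: sec²(64.8°) = 1/0.4258² = 5.516.
At 7.5°: sec²(7.5°) = 1/0.9914² = 1.017.
Ratio = 5.516/1.017 = cos²(7.5°)/cos²(64.8°) ≈ 5.42.

5.42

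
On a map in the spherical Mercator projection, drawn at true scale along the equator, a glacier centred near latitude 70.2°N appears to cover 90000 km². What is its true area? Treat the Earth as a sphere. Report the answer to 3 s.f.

Mercator is conformal, so the point scale is isotropic: h = k = sec φ = 1/cos φ.
Areal scale = k² = sec²φ = 1/cos²(70.2°) = 1/0.3387² = 8.715.
True area = apparent / (areal scale) = 90000 / 8.715 ≈ 10300 km².

10300 km²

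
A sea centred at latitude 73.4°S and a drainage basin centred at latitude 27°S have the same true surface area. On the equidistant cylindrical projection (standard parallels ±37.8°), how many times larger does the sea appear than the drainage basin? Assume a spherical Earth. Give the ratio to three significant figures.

3.12

In the equirectangular projection with standard parallel φ₀ = 37.8° (x = Rλ cos φ₀, y = Rφ), meridians are true-scale (h = 1) and the parallel scale is k = cos φ₀ / cos φ.
Areal scale at 73.4°: h·k = 1.000 × 2.766 = 2.766.
Areal scale at 27°: h·k = 1.000 × 0.8868 = 0.8868.
Ratio = 2.766/0.8868 ≈ 3.12.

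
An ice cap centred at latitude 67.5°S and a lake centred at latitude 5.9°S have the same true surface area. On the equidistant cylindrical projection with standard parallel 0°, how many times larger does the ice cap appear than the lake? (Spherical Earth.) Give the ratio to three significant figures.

Plate carrée maps x = Rλ, y = Rφ. The meridian scale is h = 1 and the parallel scale is k = 1/cos φ = sec φ.
Areal scale at 67.5°: h·k = 1.000 × 2.613 = 2.613.
Areal scale at 5.9°: h·k = 1.000 × 1.005 = 1.005.
Ratio = 2.613/1.005 ≈ 2.60.

2.60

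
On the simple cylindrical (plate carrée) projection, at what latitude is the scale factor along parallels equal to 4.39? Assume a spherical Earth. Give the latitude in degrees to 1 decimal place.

76.8°

Plate carrée: h = 1, k = sec φ along parallels.
sec φ = 4.39  ⇒  cos φ = 0.2278  ⇒  φ ≈ 76.8°.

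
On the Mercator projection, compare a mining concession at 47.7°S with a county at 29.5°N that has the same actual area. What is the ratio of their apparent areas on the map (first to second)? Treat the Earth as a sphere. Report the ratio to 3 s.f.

Mercator is conformal with k = sec φ, so areal scale = k² = sec²φ.
At 47.7°: sec²(47.7°) = 1/0.6730² = 2.208.
At 29.5°: sec²(29.5°) = 1/0.8704² = 1.320.
Ratio = 2.208/1.320 = cos²(29.5°)/cos²(47.7°) ≈ 1.67.

1.67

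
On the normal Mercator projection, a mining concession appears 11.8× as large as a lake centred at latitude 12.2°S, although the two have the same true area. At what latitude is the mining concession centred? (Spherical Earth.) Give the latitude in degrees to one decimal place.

On Mercator, (apparent₁)/(apparent₂) = sec²φ₁ / sec²φ₂ when true areas are equal.
cos²φ₂ / cos²φ₁ = 11.8  ⇒  cos φ₁ = cos 12.2° / √11.8 = 0.9774/3.435 = 0.2845.
φ₁ = arccos(0.2845) ≈ 73.5°.

73.5°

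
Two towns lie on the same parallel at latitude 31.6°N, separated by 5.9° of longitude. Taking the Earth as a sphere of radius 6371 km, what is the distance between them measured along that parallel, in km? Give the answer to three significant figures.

Arc length along a parallel = R cos φ · Δλ (with Δλ in radians).
= 6371 × cos 31.6° × (5.9° × π/180) = 6371 × 0.8517 × 0.1030 ≈ 559 km.

559 km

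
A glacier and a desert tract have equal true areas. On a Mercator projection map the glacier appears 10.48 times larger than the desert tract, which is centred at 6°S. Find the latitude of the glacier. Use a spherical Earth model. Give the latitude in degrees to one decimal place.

Mercator areal scale is sec²φ, so apparent-area ratio = sec²φ₁ / sec²φ₂ = cos²φ₂ / cos²φ₁.
cos²φ₂ / cos²φ₁ = 10.48  ⇒  cos φ₁ = cos 6° / √10.48 = 0.9945/3.237 = 0.3072.
φ₁ = arccos(0.3072) ≈ 72.1°.

72.1°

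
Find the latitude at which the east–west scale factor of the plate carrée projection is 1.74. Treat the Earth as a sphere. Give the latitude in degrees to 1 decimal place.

54.9°

Plate carrée: h = 1, k = sec φ along parallels.
sec φ = 1.74  ⇒  cos φ = 0.5747  ⇒  φ ≈ 54.9°.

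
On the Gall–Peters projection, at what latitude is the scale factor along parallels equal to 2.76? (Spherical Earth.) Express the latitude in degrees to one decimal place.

Gall–Peters is a cylindrical equal-area projection with standard parallels at ±45°. A cylindrical equal-area projection with standard parallel φ₀ has meridian scale h = cos φ / cos φ₀ and parallel scale k = cos φ₀ / cos φ (so areas are preserved, h·k = 1).
k = cos φ₀ / cos φ = 2.76  ⇒  cos φ = cos 45° / 2.76 = 0.2562.
φ = arccos(0.2562) ≈ 75.2°.

75.2°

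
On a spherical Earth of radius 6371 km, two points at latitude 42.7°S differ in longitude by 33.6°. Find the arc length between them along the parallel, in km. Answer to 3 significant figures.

Arc length along a parallel = R cos φ · Δλ (with Δλ in radians).
= 6371 × cos 42.7° × (33.6° × π/180) = 6371 × 0.7349 × 0.5864 ≈ 2750 km.

2750 km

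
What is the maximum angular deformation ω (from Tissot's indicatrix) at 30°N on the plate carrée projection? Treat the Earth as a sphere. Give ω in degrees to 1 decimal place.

In the plate carrée (x = Rλ, y = Rφ), meridians are true-scale (h = 1) and parallels are stretched by k = sec φ.
At 30°: h = 1.000, k = 1.155; principal scales a = 1.155, b = 1.000.
sin(ω/2) = (a − b)/(a + b) = 0.1547/2.155 = 0.07180, so ω = 2 arcsin(0.07180) ≈ 8.2°.

8.2°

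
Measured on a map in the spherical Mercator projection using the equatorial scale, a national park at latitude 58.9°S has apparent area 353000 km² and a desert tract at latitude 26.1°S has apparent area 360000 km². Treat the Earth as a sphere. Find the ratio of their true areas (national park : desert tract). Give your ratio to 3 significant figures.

On Mercator the areal scale is sec²φ, so true area = apparent × cos²φ.
True area of national park: 353000 × cos²(58.9°) = 353000 × 0.2668 = 94180 km².
True area of desert tract: 360000 × cos²(26.1°) = 360000 × 0.8065 = 290300 km².
Ratio = 94180 / 290300 ≈ 0.324.

0.324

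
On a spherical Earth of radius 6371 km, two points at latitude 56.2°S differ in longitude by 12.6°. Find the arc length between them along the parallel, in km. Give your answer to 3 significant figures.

Arc length along a parallel = R cos φ · Δλ (with Δλ in radians).
= 6371 × cos 56.2° × (12.6° × π/180) = 6371 × 0.5563 × 0.2199 ≈ 779 km.

779 km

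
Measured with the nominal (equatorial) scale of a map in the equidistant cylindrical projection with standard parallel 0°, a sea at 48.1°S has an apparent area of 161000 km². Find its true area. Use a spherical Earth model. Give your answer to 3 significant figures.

In the plate carrée (x = Rλ, y = Rφ), meridians are true-scale (h = 1) and parallels are stretched by k = sec φ.
Areal scale = h·k = 1 × sec φ; at 48.1°, h = 1.000, k = 1.497, so h·k = 1.497.
True area = apparent / (areal scale) = 161000 / 1.497 ≈ 108000 km².

108000 km²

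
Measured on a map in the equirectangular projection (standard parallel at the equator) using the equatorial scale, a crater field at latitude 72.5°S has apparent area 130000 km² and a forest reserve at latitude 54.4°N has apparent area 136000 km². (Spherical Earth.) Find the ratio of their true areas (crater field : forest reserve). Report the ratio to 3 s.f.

0.494

On the plate carrée, areal scale = h·k = 1 × sec φ, so true area = apparent × cos φ.
True area of crater field: 130000 × cos(72.5°) = 130000 × 0.3007 = 39090 km².
True area of forest reserve: 136000 × cos(54.4°) = 136000 × 0.5821 = 79170 km².
Ratio = 39090 / 79170 ≈ 0.494.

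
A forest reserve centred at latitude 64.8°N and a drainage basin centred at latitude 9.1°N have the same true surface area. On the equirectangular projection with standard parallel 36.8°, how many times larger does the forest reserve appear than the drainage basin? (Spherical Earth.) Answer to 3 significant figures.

The equidistant cylindrical projection with φ₀ = 36.8° has h = 1 (meridians true) and k = cos φ₀ / cos φ along parallels.
Areal scale at 64.8°: h·k = 1.000 × 1.881 = 1.881.
Areal scale at 9.1°: h·k = 1.000 × 0.8109 = 0.8109.
Ratio = 1.881/0.8109 ≈ 2.32.

2.32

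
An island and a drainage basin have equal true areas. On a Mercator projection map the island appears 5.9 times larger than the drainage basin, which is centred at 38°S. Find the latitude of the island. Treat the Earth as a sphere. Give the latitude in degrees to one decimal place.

For equal true areas on Mercator, apparent areas scale as sec²φ, so the ratio is cos²φ₂ / cos²φ₁.
cos²φ₂ / cos²φ₁ = 5.9  ⇒  cos φ₁ = cos 38° / √5.9 = 0.7880/2.429 = 0.3244.
φ₁ = arccos(0.3244) ≈ 71.1°.

71.1°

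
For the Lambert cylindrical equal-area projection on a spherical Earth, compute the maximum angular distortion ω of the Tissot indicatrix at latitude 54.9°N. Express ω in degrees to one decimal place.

The Lambert cylindrical equal-area projection is the cylindrical equal-area projection with its standard parallel at the equator (φ₀ = 0). A cylindrical equal-area projection with standard parallel φ₀ has meridian scale h = cos φ / cos φ₀ and parallel scale k = cos φ₀ / cos φ (so areas are preserved, h·k = 1).
At 54.9°: h = 0.5750, k = 1.739; principal scales a = 1.739, b = 0.5750.
sin(ω/2) = (a − b)/(a + b) = 1.164/2.314 = 0.5030, so ω = 2 arcsin(0.5030) ≈ 60.4°.

60.4°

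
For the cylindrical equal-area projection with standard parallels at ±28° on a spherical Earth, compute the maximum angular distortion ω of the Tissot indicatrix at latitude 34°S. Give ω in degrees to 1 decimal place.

For cylindrical equal-area with standard parallel φ₀, h = cos φ / cos φ₀ and k = cos φ₀ / cos φ, so h·k = 1.
At 34°: h = 0.9389, k = 1.065; principal scales a = 1.065, b = 0.9389.
sin(ω/2) = (a − b)/(a + b) = 0.1261/2.004 = 0.06292, so ω = 2 arcsin(0.06292) ≈ 7.2°.

7.2°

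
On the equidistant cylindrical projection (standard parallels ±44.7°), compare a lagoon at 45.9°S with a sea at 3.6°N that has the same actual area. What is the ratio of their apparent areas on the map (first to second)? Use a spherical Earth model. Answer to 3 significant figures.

1.43

The equidistant cylindrical projection with φ₀ = 44.7° has h = 1 (meridians true) and k = cos φ₀ / cos φ along parallels.
Areal scale at 45.9°: h·k = 1.000 × 1.021 = 1.021.
Areal scale at 3.6°: h·k = 1.000 × 0.7122 = 0.7122.
Ratio = 1.021/0.7122 ≈ 1.43.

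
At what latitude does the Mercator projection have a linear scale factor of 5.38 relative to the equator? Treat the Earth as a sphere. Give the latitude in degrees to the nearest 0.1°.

79.3°

Mercator scale is k = sec φ = 1/cos φ.
1/cos φ = 5.38  ⇒  cos φ = 0.1859  ⇒  φ = arccos(0.1859) ≈ 79.3°.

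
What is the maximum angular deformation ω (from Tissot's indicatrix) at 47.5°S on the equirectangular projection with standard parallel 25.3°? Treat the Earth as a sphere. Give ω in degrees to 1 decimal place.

16.6°

The equidistant cylindrical projection with φ₀ = 25.3° has h = 1 (meridians true) and k = cos φ₀ / cos φ along parallels.
At 47.5°: h = 1.000, k = 1.338; principal scales a = 1.338, b = 1.000.
sin(ω/2) = (a − b)/(a + b) = 0.3382/2.338 = 0.1446, so ω = 2 arcsin(0.1446) ≈ 16.6°.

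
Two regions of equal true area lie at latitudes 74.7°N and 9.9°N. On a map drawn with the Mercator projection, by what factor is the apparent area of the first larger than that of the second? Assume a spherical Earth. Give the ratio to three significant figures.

13.9

On Mercator, area is exaggerated by sec²φ = 1/cos²φ.
At 74.7°: sec²(74.7°) = 1/0.2639² = 14.36.
At 9.9°: sec²(9.9°) = 1/0.9851² = 1.030.
Ratio = 14.36/1.030 = cos²(9.9°)/cos²(74.7°) ≈ 13.9.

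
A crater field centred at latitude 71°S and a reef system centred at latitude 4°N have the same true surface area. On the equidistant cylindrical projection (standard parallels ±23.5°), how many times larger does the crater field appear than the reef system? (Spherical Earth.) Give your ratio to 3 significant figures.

3.06

In the equirectangular projection with standard parallel φ₀ = 23.5° (x = Rλ cos φ₀, y = Rφ), meridians are true-scale (h = 1) and the parallel scale is k = cos φ₀ / cos φ.
Areal scale at 71°: h·k = 1.000 × 2.817 = 2.817.
Areal scale at 4°: h·k = 1.000 × 0.9193 = 0.9193.
Ratio = 2.817/0.9193 ≈ 3.06.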